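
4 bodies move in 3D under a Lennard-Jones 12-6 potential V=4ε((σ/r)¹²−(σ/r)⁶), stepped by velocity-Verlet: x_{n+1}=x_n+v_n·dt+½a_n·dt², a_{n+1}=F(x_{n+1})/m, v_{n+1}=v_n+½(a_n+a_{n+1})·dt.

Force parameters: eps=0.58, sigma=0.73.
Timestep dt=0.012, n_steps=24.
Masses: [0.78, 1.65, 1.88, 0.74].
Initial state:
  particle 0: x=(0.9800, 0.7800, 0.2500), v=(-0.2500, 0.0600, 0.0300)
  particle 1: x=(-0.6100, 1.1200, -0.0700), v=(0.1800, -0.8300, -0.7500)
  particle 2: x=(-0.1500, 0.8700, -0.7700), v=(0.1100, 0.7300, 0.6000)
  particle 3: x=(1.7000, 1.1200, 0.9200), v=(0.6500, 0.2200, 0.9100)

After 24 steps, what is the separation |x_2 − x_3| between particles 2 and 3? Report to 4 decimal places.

2.6490

step 0: x0=(0.9800, 0.7800, 0.2500) x1=(-0.6100, 1.1200, -0.0700) x2=(-0.1500, 0.8700, -0.7700) x3=(1.7000, 1.1200, 0.9200)
step 1: x0=(0.9771, 0.7808, 0.2504) x1=(-0.6078, 1.1100, -0.0791) x2=(-0.1487, 0.8788, -0.7627) x3=(1.7077, 1.1226, 0.9308)
step 2: x0=(0.9742, 0.7816, 0.2510) x1=(-0.6055, 1.1000, -0.0882) x2=(-0.1475, 0.8876, -0.7554) x3=(1.7153, 1.1251, 0.9415)
step 3: x0=(0.9715, 0.7825, 0.2516) x1=(-0.6032, 1.0900, -0.0974) x2=(-0.1463, 0.8964, -0.7480) x3=(1.7227, 1.1276, 0.9521)
step 4: x0=(0.9689, 0.7834, 0.2524) x1=(-0.6009, 1.0799, -0.1066) x2=(-0.1451, 0.9052, -0.7406) x3=(1.7300, 1.1300, 0.9626)
step 5: x0=(0.9664, 0.7845, 0.2532) x1=(-0.5986, 1.0699, -0.1158) x2=(-0.1438, 0.9140, -0.7333) x3=(1.7372, 1.1323, 0.9729)
step 6: x0=(0.9640, 0.7855, 0.2541) x1=(-0.5966, 1.0600, -0.1246) x2=(-0.1423, 0.9228, -0.7261) x3=(1.7442, 1.1346, 0.9831)
step 7: x0=(0.9616, 0.7866, 0.2551) x1=(-0.5948, 1.0501, -0.1330) x2=(-0.1405, 0.9314, -0.7194) x3=(1.7512, 1.1369, 0.9932)
step 8: x0=(0.9593, 0.7878, 0.2562) x1=(-0.5937, 1.0404, -0.1406) x2=(-0.1382, 0.9399, -0.7134) x3=(1.7580, 1.1391, 1.0033)
step 9: x0=(0.9570, 0.7890, 0.2573) x1=(-0.5933, 1.0309, -0.1473) x2=(-0.1352, 0.9483, -0.7082) x3=(1.7647, 1.1413, 1.0132)
step 10: x0=(0.9548, 0.7903, 0.2585) x1=(-0.5940, 1.0216, -0.1526) x2=(-0.1313, 0.9565, -0.7042) x3=(1.7714, 1.1434, 1.0231)
step 11: x0=(0.9527, 0.7915, 0.2598) x1=(-0.5960, 1.0125, -0.1563) x2=(-0.1262, 0.9645, -0.7015) x3=(1.7780, 1.1455, 1.0328)
step 12: x0=(0.9506, 0.7929, 0.2611) x1=(-0.5993, 1.0035, -0.1586) x2=(-0.1199, 0.9724, -0.7001) x3=(1.7845, 1.1475, 1.0425)
step 13: x0=(0.9485, 0.7942, 0.2624) x1=(-0.6039, 0.9945, -0.1593) x2=(-0.1125, 0.9802, -0.7001) x3=(1.7909, 1.1495, 1.0522)
step 14: x0=(0.9464, 0.7956, 0.2638) x1=(-0.6096, 0.9856, -0.1588) x2=(-0.1041, 0.9880, -0.7011) x3=(1.7972, 1.1515, 1.0617)
step 15: x0=(0.9444, 0.7970, 0.2652) x1=(-0.6162, 0.9767, -0.1575) x2=(-0.0950, 0.9958, -0.7028) x3=(1.8035, 1.1535, 1.0713)
step 16: x0=(0.9424, 0.7985, 0.2666) x1=(-0.6233, 0.9678, -0.1555) x2=(-0.0853, 1.0036, -0.7051) x3=(1.8098, 1.1555, 1.0807)
step 17: x0=(0.9405, 0.8000, 0.2681) x1=(-0.6308, 0.9589, -0.1532) x2=(-0.0753, 1.0115, -0.7077) x3=(1.8159, 1.1574, 1.0901)
step 18: x0=(0.9385, 0.8015, 0.2696) x1=(-0.6384, 0.9499, -0.1506) x2=(-0.0651, 1.0193, -0.7105) x3=(1.8220, 1.1593, 1.0995)
step 19: x0=(0.9366, 0.8030, 0.2711) x1=(-0.6461, 0.9410, -0.1480) x2=(-0.0549, 1.0272, -0.7133) x3=(1.8281, 1.1611, 1.1088)
step 20: x0=(0.9346, 0.8046, 0.2726) x1=(-0.6538, 0.9320, -0.1454) x2=(-0.0447, 1.0350, -0.7162) x3=(1.8341, 1.1630, 1.1180)
step 21: x0=(0.9327, 0.8061, 0.2742) x1=(-0.6615, 0.9230, -0.1429) x2=(-0.0345, 1.0429, -0.7189) x3=(1.8401, 1.1648, 1.1272)
step 22: x0=(0.9308, 0.8078, 0.2757) x1=(-0.6690, 0.9141, -0.1404) x2=(-0.0244, 1.0507, -0.7216) x3=(1.8460, 1.1667, 1.1364)
step 23: x0=(0.9289, 0.8094, 0.2773) x1=(-0.6764, 0.9052, -0.1381) x2=(-0.0143, 1.0585, -0.7241) x3=(1.8519, 1.1685, 1.1455)
step 24: x0=(0.9270, 0.8110, 0.2789) x1=(-0.6837, 0.8963, -0.1358) x2=(-0.0044, 1.0663, -0.7266) x3=(1.8577, 1.1702, 1.1546)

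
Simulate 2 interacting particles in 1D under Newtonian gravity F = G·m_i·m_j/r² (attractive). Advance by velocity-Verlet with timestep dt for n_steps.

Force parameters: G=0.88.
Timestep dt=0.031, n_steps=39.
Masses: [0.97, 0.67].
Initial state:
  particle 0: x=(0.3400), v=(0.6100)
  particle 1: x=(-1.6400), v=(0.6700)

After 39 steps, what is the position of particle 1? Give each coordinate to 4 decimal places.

(-0.6581)

step 0: x0=(0.3400) x1=(-1.6400)
step 1: x0=(0.3588) x1=(-1.6191)
step 2: x0=(0.3775) x1=(-1.5980)
step 3: x0=(0.3961) x1=(-1.5767)
step 4: x0=(0.4145) x1=(-1.5552)
step 5: x0=(0.4327) x1=(-1.5335)
step 6: x0=(0.4508) x1=(-1.5116)
step 7: x0=(0.4688) x1=(-1.4895)
step 8: x0=(0.4866) x1=(-1.4671)
step 9: x0=(0.5043) x1=(-1.4445)
step 10: x0=(0.5218) x1=(-1.4217)
step 11: x0=(0.5392) x1=(-1.3987)
step 12: x0=(0.5564) x1=(-1.3755)
step 13: x0=(0.5735) x1=(-1.3521)
step 14: x0=(0.5904) x1=(-1.3284)
step 15: x0=(0.6071) x1=(-1.3045)
step 16: x0=(0.6237) x1=(-1.2804)
step 17: x0=(0.6402) x1=(-1.2561)
step 18: x0=(0.6565) x1=(-1.2315)
step 19: x0=(0.6726) x1=(-1.2067)
step 20: x0=(0.6886) x1=(-1.1817)
step 21: x0=(0.7044) x1=(-1.1564)
step 22: x0=(0.7200) x1=(-1.1309)
step 23: x0=(0.7355) x1=(-1.1052)
step 24: x0=(0.7508) x1=(-1.0792)
step 25: x0=(0.7659) x1=(-1.0530)
step 26: x0=(0.7809) x1=(-1.0265)
step 27: x0=(0.7957) x1=(-0.9998)
step 28: x0=(0.8103) x1=(-0.9728)
step 29: x0=(0.8248) x1=(-0.9456)
step 30: x0=(0.8390) x1=(-0.9181)
step 31: x0=(0.8531) x1=(-0.8903)
step 32: x0=(0.8670) x1=(-0.8623)
step 33: x0=(0.8807) x1=(-0.8340)
step 34: x0=(0.8942) x1=(-0.8054)
step 35: x0=(0.9075) x1=(-0.7765)
step 36: x0=(0.9207) x1=(-0.7473)
step 37: x0=(0.9336) x1=(-0.7179)
step 38: x0=(0.9463) x1=(-0.6881)
step 39: x0=(0.9588) x1=(-0.6581)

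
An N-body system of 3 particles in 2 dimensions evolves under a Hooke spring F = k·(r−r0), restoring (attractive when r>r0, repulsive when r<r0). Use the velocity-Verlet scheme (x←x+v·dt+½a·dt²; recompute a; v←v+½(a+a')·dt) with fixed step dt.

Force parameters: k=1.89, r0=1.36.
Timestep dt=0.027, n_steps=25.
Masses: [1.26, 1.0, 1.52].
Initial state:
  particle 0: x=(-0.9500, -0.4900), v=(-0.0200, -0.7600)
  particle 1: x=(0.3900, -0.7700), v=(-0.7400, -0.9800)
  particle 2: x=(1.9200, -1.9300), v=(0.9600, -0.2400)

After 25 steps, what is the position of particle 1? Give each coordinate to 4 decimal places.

(0.2073, -1.5826)

step 0: x0=(-0.9500, -0.4900) x1=(0.3900, -0.7700) x2=(1.9200, -1.9300)
step 1: x0=(-0.9496, -0.5110) x1=(0.3703, -0.7967) x2=(1.9450, -1.9360)
step 2: x0=(-0.9474, -0.5328) x1=(0.3513, -0.8239) x2=(1.9680, -1.9408)
step 3: x0=(-0.9434, -0.5556) x1=(0.3330, -0.8515) x2=(1.9890, -1.9447)
step 4: x0=(-0.9376, -0.5792) x1=(0.3155, -0.8796) x2=(2.0080, -1.9475)
step 5: x0=(-0.9300, -0.6037) x1=(0.2989, -0.9083) x2=(2.0250, -1.9493)
step 6: x0=(-0.9206, -0.6290) x1=(0.2831, -0.9374) x2=(2.0399, -1.9500)
step 7: x0=(-0.9095, -0.6552) x1=(0.2683, -0.9670) x2=(2.0528, -1.9498)
step 8: x0=(-0.8966, -0.6820) x1=(0.2545, -0.9972) x2=(2.0635, -1.9485)
step 9: x0=(-0.8820, -0.7097) x1=(0.2417, -1.0278) x2=(2.0721, -1.9464)
step 10: x0=(-0.8658, -0.7381) x1=(0.2301, -1.0589) x2=(2.0787, -1.9433)
step 11: x0=(-0.8480, -0.7671) x1=(0.2196, -1.0905) x2=(2.0831, -1.9393)
step 12: x0=(-0.8285, -0.7968) x1=(0.2103, -1.1227) x2=(2.0855, -1.9344)
step 13: x0=(-0.8076, -0.8272) x1=(0.2022, -1.1552) x2=(2.0858, -1.9287)
step 14: x0=(-0.7852, -0.8581) x1=(0.1953, -1.1883) x2=(2.0841, -1.9222)
step 15: x0=(-0.7614, -0.8895) x1=(0.1898, -1.2219) x2=(2.0803, -1.9150)
step 16: x0=(-0.7363, -0.9214) x1=(0.1855, -1.2559) x2=(2.0746, -1.9071)
step 17: x0=(-0.7099, -0.9538) x1=(0.1826, -1.2904) x2=(2.0670, -1.8984)
step 18: x0=(-0.6822, -0.9866) x1=(0.1810, -1.3253) x2=(2.0575, -1.8892)
step 19: x0=(-0.6535, -1.0197) x1=(0.1807, -1.3607) x2=(2.0461, -1.8793)
step 20: x0=(-0.6236, -1.0531) x1=(0.1818, -1.3966) x2=(2.0330, -1.8690)
step 21: x0=(-0.5928, -1.0867) x1=(0.1843, -1.4329) x2=(2.0181, -1.8581)
step 22: x0=(-0.5610, -1.1206) x1=(0.1881, -1.4697) x2=(2.0016, -1.8467)
step 23: x0=(-0.5284, -1.1546) x1=(0.1932, -1.5069) x2=(1.9835, -1.8350)
step 24: x0=(-0.4950, -1.1887) x1=(0.1996, -1.5445) x2=(1.9640, -1.8228)
step 25: x0=(-0.4610, -1.2228) x1=(0.2073, -1.5826) x2=(1.9430, -1.8104)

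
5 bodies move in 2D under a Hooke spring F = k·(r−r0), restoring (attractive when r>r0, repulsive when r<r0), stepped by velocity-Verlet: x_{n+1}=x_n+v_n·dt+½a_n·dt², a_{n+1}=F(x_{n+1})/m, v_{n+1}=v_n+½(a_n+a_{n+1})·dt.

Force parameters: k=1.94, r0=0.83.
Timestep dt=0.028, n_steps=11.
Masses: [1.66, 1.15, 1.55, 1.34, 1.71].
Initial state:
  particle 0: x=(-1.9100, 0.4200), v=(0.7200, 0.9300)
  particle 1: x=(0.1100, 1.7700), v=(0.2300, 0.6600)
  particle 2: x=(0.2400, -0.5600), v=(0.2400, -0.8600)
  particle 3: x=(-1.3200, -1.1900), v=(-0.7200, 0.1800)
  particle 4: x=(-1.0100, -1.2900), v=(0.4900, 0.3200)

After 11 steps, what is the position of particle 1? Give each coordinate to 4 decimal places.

step 0: x0=(-1.9100, 0.4200) x1=(0.1100, 1.7700) x2=(0.2400, -0.5600) x3=(-1.3200, -1.1900) x4=(-1.0100, -1.2900)
step 1: x0=(-1.8882, 0.4453) x1=(0.1144, 1.7839) x2=(0.2453, -0.5833) x3=(-1.3395, -1.1830) x4=(-0.9957, -1.2795)
step 2: x0=(-1.8632, 0.4692) x1=(0.1146, 1.7887) x2=(0.2479, -0.6051) x3=(-1.3578, -1.1720) x4=(-0.9802, -1.2660)
step 3: x0=(-1.8351, 0.4915) x1=(0.1106, 1.7843) x2=(0.2478, -0.6252) x3=(-1.3746, -1.1570) x4=(-0.9637, -1.2494)
step 4: x0=(-1.8039, 0.5122) x1=(0.1026, 1.7709) x2=(0.2450, -0.6435) x3=(-1.3900, -1.1382) x4=(-0.9461, -1.2298)
step 5: x0=(-1.7698, 0.5313) x1=(0.0907, 1.7485) x2=(0.2395, -0.6600) x3=(-1.4037, -1.1156) x4=(-0.9275, -1.2072)
step 6: x0=(-1.7327, 0.5486) x1=(0.0748, 1.7173) x2=(0.2314, -0.6747) x3=(-1.4159, -1.0893) x4=(-0.9080, -1.1817)
step 7: x0=(-1.6930, 0.5643) x1=(0.0553, 1.6775) x2=(0.2208, -0.6873) x3=(-1.4264, -1.0594) x4=(-0.8877, -1.1533)
step 8: x0=(-1.6506, 0.5783) x1=(0.0321, 1.6295) x2=(0.2077, -0.6981) x3=(-1.4352, -1.0260) x4=(-0.8666, -1.1222)
step 9: x0=(-1.6057, 0.5904) x1=(0.0055, 1.5735) x2=(0.1923, -0.7068) x3=(-1.4422, -0.9893) x4=(-0.8449, -1.0884)
step 10: x0=(-1.5586, 0.6008) x1=(-0.0242, 1.5100) x2=(0.1746, -0.7136) x3=(-1.4475, -0.9495) x4=(-0.8225, -1.0520)
step 11: x0=(-1.5093, 0.6094) x1=(-0.0570, 1.4394) x2=(0.1547, -0.7184) x3=(-1.4509, -0.9067) x4=(-0.7997, -1.0133)

(-0.0570, 1.4394)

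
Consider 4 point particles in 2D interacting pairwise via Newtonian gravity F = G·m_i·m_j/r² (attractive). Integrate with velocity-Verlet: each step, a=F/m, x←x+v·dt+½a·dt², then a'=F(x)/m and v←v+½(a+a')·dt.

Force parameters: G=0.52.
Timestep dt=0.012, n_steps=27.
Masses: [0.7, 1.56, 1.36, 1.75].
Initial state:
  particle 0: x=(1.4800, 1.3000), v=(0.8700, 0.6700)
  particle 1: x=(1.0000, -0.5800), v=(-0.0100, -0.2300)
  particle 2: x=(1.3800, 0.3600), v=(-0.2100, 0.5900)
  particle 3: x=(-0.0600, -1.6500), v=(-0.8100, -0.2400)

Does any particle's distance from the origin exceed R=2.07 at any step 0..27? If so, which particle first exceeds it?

yes, particle 0

step 0: x0=(1.4800, 1.3000) x1=(1.0000, -0.5800) x2=(1.3800, 0.3600) x3=(-0.0600, -1.6500)
step 1: x0=(1.4904, 1.3080) x1=(0.9999, -0.5827) x2=(1.3775, 0.3670) x3=(-0.0697, -1.6529)
step 2: x0=(1.5008, 1.3158) x1=(0.9998, -0.5854) x2=(1.3749, 0.3740) x3=(-0.0793, -1.6557)
step 3: x0=(1.5112, 1.3234) x1=(0.9996, -0.5880) x2=(1.3722, 0.3810) x3=(-0.0889, -1.6584)
step 4: x0=(1.5215, 1.3309) x1=(0.9995, -0.5905) x2=(1.3696, 0.3878) x3=(-0.0985, -1.6611)
step 5: x0=(1.5319, 1.3383) x1=(0.9994, -0.5930) x2=(1.3668, 0.3946) x3=(-0.1080, -1.6637)
step 6: x0=(1.5421, 1.3455) x1=(0.9992, -0.5954) x2=(1.3641, 0.4014) x3=(-0.1175, -1.6663)
step 7: x0=(1.5524, 1.3526) x1=(0.9991, -0.5978) x2=(1.3613, 0.4080) x3=(-0.1269, -1.6689)
step 8: x0=(1.5626, 1.3595) x1=(0.9990, -0.6001) x2=(1.3584, 0.4147) x3=(-0.1362, -1.6714)
step 9: x0=(1.5728, 1.3663) x1=(0.9988, -0.6023) x2=(1.3556, 0.4212) x3=(-0.1456, -1.6738)
step 10: x0=(1.5829, 1.3729) x1=(0.9987, -0.6045) x2=(1.3527, 0.4278) x3=(-0.1548, -1.6762)
step 11: x0=(1.5930, 1.3794) x1=(0.9985, -0.6067) x2=(1.3498, 0.4342) x3=(-0.1641, -1.6785)
step 12: x0=(1.6031, 1.3858) x1=(0.9983, -0.6087) x2=(1.3468, 0.4406) x3=(-0.1733, -1.6808)
step 13: x0=(1.6131, 1.3920) x1=(0.9981, -0.6107) x2=(1.3438, 0.4470) x3=(-0.1824, -1.6831)
step 14: x0=(1.6231, 1.3981) x1=(0.9979, -0.6127) x2=(1.3408, 0.4533) x3=(-0.1915, -1.6853)
step 15: x0=(1.6330, 1.4040) x1=(0.9977, -0.6146) x2=(1.3378, 0.4595) x3=(-0.2005, -1.6874)
step 16: x0=(1.6429, 1.4099) x1=(0.9975, -0.6165) x2=(1.3347, 0.4657) x3=(-0.2095, -1.6896)
step 17: x0=(1.6527, 1.4156) x1=(0.9973, -0.6183) x2=(1.3317, 0.4719) x3=(-0.2185, -1.6916)
step 18: x0=(1.6625, 1.4211) x1=(0.9971, -0.6200) x2=(1.3286, 0.4780) x3=(-0.2274, -1.6936)
step 19: x0=(1.6723, 1.4265) x1=(0.9968, -0.6217) x2=(1.3255, 0.4840) x3=(-0.2363, -1.6956)
step 20: x0=(1.6820, 1.4318) x1=(0.9966, -0.6234) x2=(1.3223, 0.4900) x3=(-0.2451, -1.6976)
step 21: x0=(1.6916, 1.4370) x1=(0.9963, -0.6249) x2=(1.3192, 0.4959) x3=(-0.2539, -1.6995)
step 22: x0=(1.7013, 1.4421) x1=(0.9960, -0.6265) x2=(1.3160, 0.5018) x3=(-0.2627, -1.7013)
step 23: x0=(1.7108, 1.4470) x1=(0.9958, -0.6280) x2=(1.3128, 0.5077) x3=(-0.2714, -1.7031)
step 24: x0=(1.7203, 1.4518) x1=(0.9955, -0.6294) x2=(1.3097, 0.5135) x3=(-0.2800, -1.7049)
step 25: x0=(1.7298, 1.4565) x1=(0.9951, -0.6308) x2=(1.3064, 0.5192) x3=(-0.2886, -1.7066)
step 26: x0=(1.7392, 1.4611) x1=(0.9948, -0.6321) x2=(1.3032, 0.5249) x3=(-0.2972, -1.7083)
step 27: x0=(1.7485, 1.4655) x1=(0.9945, -0.6334) x2=(1.3000, 0.5306) x3=(-0.3058, -1.7099)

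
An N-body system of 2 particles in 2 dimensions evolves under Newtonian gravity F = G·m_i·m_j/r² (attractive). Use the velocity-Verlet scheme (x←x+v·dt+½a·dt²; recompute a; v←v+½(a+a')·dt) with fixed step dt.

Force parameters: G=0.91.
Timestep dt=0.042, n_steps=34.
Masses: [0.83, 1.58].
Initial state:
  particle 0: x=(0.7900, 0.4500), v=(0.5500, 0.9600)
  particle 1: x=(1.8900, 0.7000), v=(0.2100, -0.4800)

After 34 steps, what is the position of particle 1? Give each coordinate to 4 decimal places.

(1.6545, 0.5759)

step 0: x0=(0.7900, 0.4500) x1=(1.8900, 0.7000)
step 1: x0=(0.8141, 0.4905) x1=(1.8983, 0.6797)
step 2: x0=(0.8402, 0.5314) x1=(1.9055, 0.6593)
step 3: x0=(0.8685, 0.5726) x1=(1.9116, 0.6387)
step 4: x0=(0.8992, 0.6139) x1=(1.9165, 0.6180)
step 5: x0=(0.9323, 0.6552) x1=(1.9200, 0.5973)
step 6: x0=(0.9679, 0.6964) x1=(1.9223, 0.5767)
step 7: x0=(1.0063, 0.7372) x1=(1.9230, 0.5563)
step 8: x0=(1.0476, 0.7775) x1=(1.9223, 0.5361)
step 9: x0=(1.0918, 0.8169) x1=(1.9201, 0.5164)
step 10: x0=(1.1391, 0.8553) x1=(1.9162, 0.4973)
step 11: x0=(1.1895, 0.8921) x1=(1.9106, 0.4790)
step 12: x0=(1.2431, 0.9272) x1=(1.9034, 0.4616)
step 13: x0=(1.2999, 0.9600) x1=(1.8945, 0.4453)
step 14: x0=(1.3598, 0.9902) x1=(1.8840, 0.4305)
step 15: x0=(1.4227, 1.0171) x1=(1.8720, 0.4174)
step 16: x0=(1.4882, 1.0405) x1=(1.8585, 0.4061)
step 17: x0=(1.5561, 1.0598) x1=(1.8438, 0.3970)
step 18: x0=(1.6260, 1.0747) x1=(1.8280, 0.3902)
step 19: x0=(1.6973, 1.0848) x1=(1.8115, 0.3859)
step 20: x0=(1.7693, 1.0898) x1=(1.7946, 0.3843)
step 21: x0=(1.8416, 1.0898) x1=(1.7776, 0.3853)
step 22: x0=(1.9134, 1.0848) x1=(1.7609, 0.3890)
step 23: x0=(1.9841, 1.0749) x1=(1.7447, 0.3952)
step 24: x0=(2.0532, 1.0603) x1=(1.7293, 0.4039)
step 25: x0=(2.1203, 1.0415) x1=(1.7151, 0.4148)
step 26: x0=(2.1848, 1.0189) x1=(1.7021, 0.4277)
step 27: x0=(2.2466, 0.9930) x1=(1.6906, 0.4423)
step 28: x0=(2.3055, 0.9641) x1=(1.6806, 0.4585)
step 29: x0=(2.3612, 0.9327) x1=(1.6723, 0.4760)
step 30: x0=(2.4140, 0.8993) x1=(1.6656, 0.4946)
step 31: x0=(2.4636, 0.8642) x1=(1.6604, 0.5140)
step 32: x0=(2.5102, 0.8278) x1=(1.6569, 0.5342)
step 33: x0=(2.5538, 0.7904) x1=(1.6549, 0.5549)
step 34: x0=(2.5946, 0.7522) x1=(1.6545, 0.5759)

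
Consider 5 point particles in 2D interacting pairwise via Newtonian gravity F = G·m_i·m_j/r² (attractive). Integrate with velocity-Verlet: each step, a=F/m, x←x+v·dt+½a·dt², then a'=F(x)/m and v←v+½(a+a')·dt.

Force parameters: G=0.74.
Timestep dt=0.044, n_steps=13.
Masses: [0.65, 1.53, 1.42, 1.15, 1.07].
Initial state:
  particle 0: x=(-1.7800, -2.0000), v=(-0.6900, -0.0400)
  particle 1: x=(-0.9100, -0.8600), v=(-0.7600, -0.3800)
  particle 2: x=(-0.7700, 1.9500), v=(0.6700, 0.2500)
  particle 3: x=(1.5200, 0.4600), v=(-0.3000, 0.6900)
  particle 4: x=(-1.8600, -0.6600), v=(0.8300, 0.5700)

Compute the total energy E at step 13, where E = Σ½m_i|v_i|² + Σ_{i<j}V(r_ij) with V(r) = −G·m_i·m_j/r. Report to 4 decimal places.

step 0: x0=(-1.7800, -2.0000) x1=(-0.9100, -0.8600) x2=(-0.7700, 1.9500) x3=(1.5200, 0.4600) x4=(-1.8600, -0.6600)
step 1: x0=(-1.8100, -2.0008) x1=(-0.9443, -0.8766) x2=(-0.7405, 1.9607) x3=(1.5065, 0.4903) x4=(-1.8222, -0.6353)
step 2: x0=(-1.8393, -1.9998) x1=(-0.9804, -0.8926) x2=(-0.7109, 1.9707) x3=(1.4923, 0.5206) x4=(-1.7817, -0.6115)
step 3: x0=(-1.8677, -1.9969) x1=(-1.0186, -0.9080) x2=(-0.6812, 1.9802) x3=(1.4775, 0.5508) x4=(-1.7380, -0.5889)
step 4: x0=(-1.8952, -1.9922) x1=(-1.0592, -0.9225) x2=(-0.6514, 1.9890) x3=(1.4621, 0.5810) x4=(-1.6909, -0.5679)
step 5: x0=(-1.9218, -1.9856) x1=(-1.1025, -0.9356) x2=(-0.6216, 1.9971) x3=(1.4460, 0.6112) x4=(-1.6401, -0.5491)
step 6: x0=(-1.9474, -1.9772) x1=(-1.1487, -0.9467) x2=(-0.5916, 2.0047) x3=(1.4292, 0.6413) x4=(-1.5850, -0.5333)
step 7: x0=(-1.9719, -1.9670) x1=(-1.1982, -0.9550) x2=(-0.5616, 2.0116) x3=(1.4118, 0.6714) x4=(-1.5253, -0.5219)
step 8: x0=(-1.9953, -1.9548) x1=(-1.2509, -0.9593) x2=(-0.5314, 2.0179) x3=(1.3937, 0.7015) x4=(-1.4610, -0.5164)
step 9: x0=(-2.0175, -1.9408) x1=(-1.3066, -0.9581) x2=(-0.5012, 2.0235) x3=(1.3749, 0.7316) x4=(-1.3927, -0.5192)
step 10: x0=(-2.0384, -1.9248) x1=(-1.3638, -0.9495) x2=(-0.4708, 2.0284) x3=(1.3555, 0.7617) x4=(-1.3222, -0.5327)
step 11: x0=(-2.0581, -1.9068) x1=(-1.4205, -0.9325) x2=(-0.4404, 2.0328) x3=(1.3353, 0.7918) x4=(-1.2529, -0.5587)
step 12: x0=(-2.0765, -1.8868) x1=(-1.4735, -0.9075) x2=(-0.4098, 2.0364) x3=(1.3144, 0.8220) x4=(-1.1888, -0.5966)
step 13: x0=(-2.0935, -1.8647) x1=(-1.5209, -0.8764) x2=(-0.3790, 2.0394) x3=(1.2927, 0.8522) x4=(-1.1331, -0.6435)
step 0 velocities: v0=(-0.6900, -0.0400) v1=(-0.7600, -0.3800) v2=(0.6700, 0.2500) v3=(-0.3000, 0.6900) v4=(0.8300, 0.5700)
step 0: KE=1.9386, PE=-4.5842, E=-2.6456
step 13 velocities: v0=(-0.3717, 0.5266) v1=(-1.0058, 0.7461) v2=(0.7010, 0.0603) v3=(-0.5011, 0.6864) v4=(1.1631, -1.1287)
step 13: KE=3.5068, PE=-6.1613, E=-2.6544

-2.6544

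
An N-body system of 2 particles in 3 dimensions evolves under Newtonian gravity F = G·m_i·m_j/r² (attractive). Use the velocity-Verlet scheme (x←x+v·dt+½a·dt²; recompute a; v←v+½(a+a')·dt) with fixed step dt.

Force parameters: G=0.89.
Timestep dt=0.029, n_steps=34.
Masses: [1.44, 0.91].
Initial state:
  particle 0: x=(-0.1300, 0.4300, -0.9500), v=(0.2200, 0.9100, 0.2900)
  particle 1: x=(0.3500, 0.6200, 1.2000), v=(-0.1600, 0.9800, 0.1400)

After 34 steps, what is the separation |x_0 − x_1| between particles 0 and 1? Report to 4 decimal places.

step 0: x0=(-0.1300, 0.4300, -0.9500) x1=(0.3500, 0.6200, 1.2000)
step 1: x0=(-0.1236, 0.4564, -0.9415) x1=(0.3453, 0.6484, 1.2040)
step 2: x0=(-0.1172, 0.4828, -0.9329) x1=(0.3406, 0.6768, 1.2077)
step 3: x0=(-0.1107, 0.5092, -0.9242) x1=(0.3359, 0.7052, 1.2112)
step 4: x0=(-0.1042, 0.5357, -0.9153) x1=(0.3311, 0.7335, 1.2145)
step 5: x0=(-0.0977, 0.5621, -0.9062) x1=(0.3262, 0.7619, 1.2176)
step 6: x0=(-0.0912, 0.5886, -0.8971) x1=(0.3213, 0.7902, 1.2204)
step 7: x0=(-0.0846, 0.6150, -0.8878) x1=(0.3164, 0.8185, 1.2231)
step 8: x0=(-0.0780, 0.6415, -0.8783) x1=(0.3114, 0.8467, 1.2255)
step 9: x0=(-0.0714, 0.6680, -0.8687) x1=(0.3064, 0.8750, 1.2277)
step 10: x0=(-0.0648, 0.6945, -0.8590) x1=(0.3013, 0.9032, 1.2296)
step 11: x0=(-0.0581, 0.7211, -0.8491) x1=(0.2962, 0.9314, 1.2313)
step 12: x0=(-0.0514, 0.7476, -0.8390) x1=(0.2911, 0.9596, 1.2328)
step 13: x0=(-0.0447, 0.7742, -0.8288) x1=(0.2859, 0.9877, 1.2341)
step 14: x0=(-0.0379, 0.8008, -0.8185) x1=(0.2807, 1.0158, 1.2351)
step 15: x0=(-0.0311, 0.8273, -0.8080) x1=(0.2754, 1.0439, 1.2358)
step 16: x0=(-0.0243, 0.8540, -0.7973) x1=(0.2701, 1.0720, 1.2363)
step 17: x0=(-0.0175, 0.8806, -0.7865) x1=(0.2648, 1.1001, 1.2366)
step 18: x0=(-0.0107, 0.9072, -0.7756) x1=(0.2594, 1.1281, 1.2366)
step 19: x0=(-0.0038, 0.9339, -0.7644) x1=(0.2540, 1.1561, 1.2364)
step 20: x0=(0.0031, 0.9606, -0.7532) x1=(0.2486, 1.1840, 1.2359)
step 21: x0=(0.0100, 0.9873, -0.7417) x1=(0.2431, 1.2120, 1.2351)
step 22: x0=(0.0169, 1.0140, -0.7301) x1=(0.2376, 1.2399, 1.2341)
step 23: x0=(0.0238, 1.0407, -0.7183) x1=(0.2321, 1.2677, 1.2328)
step 24: x0=(0.0308, 1.0675, -0.7063) x1=(0.2265, 1.2956, 1.2312)
step 25: x0=(0.0378, 1.0942, -0.6942) x1=(0.2209, 1.3234, 1.2294)
step 26: x0=(0.0448, 1.1210, -0.6819) x1=(0.2153, 1.3512, 1.2273)
step 27: x0=(0.0518, 1.1479, -0.6694) x1=(0.2097, 1.3789, 1.2248)
step 28: x0=(0.0588, 1.1747, -0.6567) x1=(0.2040, 1.4066, 1.2221)
step 29: x0=(0.0658, 1.2016, -0.6438) x1=(0.1983, 1.4343, 1.2191)
step 30: x0=(0.0729, 1.2285, -0.6307) x1=(0.1926, 1.4619, 1.2158)
step 31: x0=(0.0799, 1.2554, -0.6175) x1=(0.1869, 1.4895, 1.2122)
step 32: x0=(0.0870, 1.2823, -0.6040) x1=(0.1812, 1.5171, 1.2083)
step 33: x0=(0.0941, 1.3093, -0.5904) x1=(0.1754, 1.5446, 1.2041)
step 34: x0=(0.1012, 1.3363, -0.5765) x1=(0.1696, 1.5720, 1.1995)

1.7929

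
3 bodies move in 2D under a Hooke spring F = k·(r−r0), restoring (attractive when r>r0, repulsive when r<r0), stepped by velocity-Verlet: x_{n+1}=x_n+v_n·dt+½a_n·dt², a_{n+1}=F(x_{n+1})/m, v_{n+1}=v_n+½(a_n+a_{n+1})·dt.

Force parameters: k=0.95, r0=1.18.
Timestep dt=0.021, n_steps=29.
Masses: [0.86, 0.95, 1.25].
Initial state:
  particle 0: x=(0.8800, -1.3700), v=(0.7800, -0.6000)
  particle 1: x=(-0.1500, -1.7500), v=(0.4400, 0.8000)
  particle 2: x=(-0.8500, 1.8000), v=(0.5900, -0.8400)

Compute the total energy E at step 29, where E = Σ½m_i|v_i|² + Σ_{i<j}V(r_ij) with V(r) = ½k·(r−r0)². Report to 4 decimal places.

7.1049

step 0: x0=(0.8800, -1.3700) x1=(-0.1500, -1.7500) x2=(-0.8500, 1.8000)
step 1: x0=(0.8961, -1.3821) x1=(-0.1409, -1.7327) x2=(-0.8373, 1.7816)
step 2: x0=(0.9117, -1.3931) x1=(-0.1320, -1.7143) x2=(-0.8241, 1.7617)
step 3: x0=(0.9268, -1.4031) x1=(-0.1234, -1.6950) x2=(-0.8104, 1.7403)
step 4: x0=(0.9413, -1.4120) x1=(-0.1150, -1.6746) x2=(-0.7961, 1.7174)
step 5: x0=(0.9553, -1.4199) x1=(-0.1068, -1.6533) x2=(-0.7812, 1.6931)
step 6: x0=(0.9688, -1.4268) x1=(-0.0989, -1.6310) x2=(-0.7658, 1.6674)
step 7: x0=(0.9818, -1.4327) x1=(-0.0912, -1.6078) x2=(-0.7499, 1.6402)
step 8: x0=(0.9942, -1.4375) x1=(-0.0837, -1.5836) x2=(-0.7335, 1.6117)
step 9: x0=(1.0061, -1.4414) x1=(-0.0765, -1.5586) x2=(-0.7165, 1.5818)
step 10: x0=(1.0176, -1.4443) x1=(-0.0695, -1.5327) x2=(-0.6990, 1.5506)
step 11: x0=(1.0285, -1.4462) x1=(-0.0626, -1.5060) x2=(-0.6811, 1.5180)
step 12: x0=(1.0389, -1.4472) x1=(-0.0560, -1.4784) x2=(-0.6626, 1.4842)
step 13: x0=(1.0488, -1.4472) x1=(-0.0496, -1.4500) x2=(-0.6436, 1.4491)
step 14: x0=(1.0582, -1.4464) x1=(-0.0434, -1.4209) x2=(-0.6241, 1.4128)
step 15: x0=(1.0672, -1.4446) x1=(-0.0374, -1.3910) x2=(-0.6041, 1.3754)
step 16: x0=(1.0756, -1.4420) x1=(-0.0315, -1.3604) x2=(-0.5837, 1.3368)
step 17: x0=(1.0836, -1.4385) x1=(-0.0259, -1.3291) x2=(-0.5628, 1.2971)
step 18: x0=(1.0911, -1.4341) x1=(-0.0203, -1.2972) x2=(-0.5415, 1.2563)
step 19: x0=(1.0981, -1.4290) x1=(-0.0150, -1.2647) x2=(-0.5197, 1.2145)
step 20: x0=(1.1047, -1.4231) x1=(-0.0098, -1.2315) x2=(-0.4975, 1.1717)
step 21: x0=(1.1108, -1.4163) x1=(-0.0047, -1.1979) x2=(-0.4749, 1.1279)
step 22: x0=(1.1164, -1.4089) x1=(0.0003, -1.1637) x2=(-0.4519, 1.0832)
step 23: x0=(1.1217, -1.4007) x1=(0.0052, -1.1290) x2=(-0.4285, 1.0377)
step 24: x0=(1.1265, -1.3918) x1=(0.0099, -1.0938) x2=(-0.4047, 0.9913)
step 25: x0=(1.1308, -1.3822) x1=(0.0146, -1.0583) x2=(-0.3806, 0.9442)
step 26: x0=(1.1348, -1.3720) x1=(0.0191, -1.0224) x2=(-0.3561, 0.8963)
step 27: x0=(1.1383, -1.3612) x1=(0.0236, -0.9861) x2=(-0.3313, 0.8478)
step 28: x0=(1.1415, -1.3498) x1=(0.0281, -0.9496) x2=(-0.3062, 0.7986)
step 29: x0=(1.1442, -1.3378) x1=(0.0325, -0.9128) x2=(-0.2807, 0.7488)
step 0 velocities: v0=(0.7800, -0.6000) v1=(0.4400, 0.8000) v2=(0.5900, -0.8400)
step 0: KE=1.4709, PE=5.6353, E=7.1062
step 29 velocities: v0=(0.1227, 0.5843) v1=(0.2087, 1.7583) v2=(1.2180, -2.3831)
step 29: KE=6.1194, PE=0.9855, E=7.1049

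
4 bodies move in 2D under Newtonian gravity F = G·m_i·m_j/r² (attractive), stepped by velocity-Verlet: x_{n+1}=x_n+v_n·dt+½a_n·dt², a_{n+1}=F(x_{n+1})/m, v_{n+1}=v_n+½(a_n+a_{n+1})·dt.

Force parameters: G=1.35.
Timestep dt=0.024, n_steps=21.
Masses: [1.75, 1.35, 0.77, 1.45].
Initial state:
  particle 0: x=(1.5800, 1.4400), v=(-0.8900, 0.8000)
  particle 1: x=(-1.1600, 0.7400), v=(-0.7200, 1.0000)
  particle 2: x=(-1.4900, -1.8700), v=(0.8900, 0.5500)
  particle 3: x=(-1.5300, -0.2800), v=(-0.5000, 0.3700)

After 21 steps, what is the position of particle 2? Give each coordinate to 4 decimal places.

(-1.0466, -1.4503)

step 0: x0=(1.5800, 1.4400) x1=(-1.1600, 0.7400) x2=(-1.4900, -1.8700) x3=(-1.5300, -0.2800)
step 1: x0=(1.5585, 1.4592) x1=(-1.1774, 0.7635) x2=(-1.4686, -1.8565) x3=(-1.5418, -0.2708)
step 2: x0=(1.5368, 1.4782) x1=(-1.1949, 0.7861) x2=(-1.4472, -1.8423) x3=(-1.5532, -0.2609)
step 3: x0=(1.5149, 1.4972) x1=(-1.2126, 0.8078) x2=(-1.4257, -1.8275) x3=(-1.5642, -0.2505)
step 4: x0=(1.4928, 1.5160) x1=(-1.2303, 0.8286) x2=(-1.4043, -1.8120) x3=(-1.5748, -0.2394)
step 5: x0=(1.4704, 1.5348) x1=(-1.2482, 0.8485) x2=(-1.3828, -1.7959) x3=(-1.5851, -0.2277)
step 6: x0=(1.4478, 1.5534) x1=(-1.2662, 0.8675) x2=(-1.3613, -1.7791) x3=(-1.5950, -0.2154)
step 7: x0=(1.4249, 1.5720) x1=(-1.2843, 0.8856) x2=(-1.3398, -1.7617) x3=(-1.6045, -0.2025)
step 8: x0=(1.4019, 1.5904) x1=(-1.3025, 0.9028) x2=(-1.3184, -1.7436) x3=(-1.6137, -0.1890)
step 9: x0=(1.3786, 1.6088) x1=(-1.3208, 0.9192) x2=(-1.2970, -1.7249) x3=(-1.6224, -0.1749)
step 10: x0=(1.3550, 1.6270) x1=(-1.3391, 0.9346) x2=(-1.2756, -1.7056) x3=(-1.6309, -0.1601)
step 11: x0=(1.3313, 1.6451) x1=(-1.3574, 0.9492) x2=(-1.2543, -1.6856) x3=(-1.6389, -0.1448)
step 12: x0=(1.3073, 1.6631) x1=(-1.3758, 0.9629) x2=(-1.2331, -1.6649) x3=(-1.6466, -0.1288)
step 13: x0=(1.2831, 1.6810) x1=(-1.3943, 0.9756) x2=(-1.2119, -1.6436) x3=(-1.6540, -0.1122)
step 14: x0=(1.2586, 1.6988) x1=(-1.4127, 0.9875) x2=(-1.1909, -1.6217) x3=(-1.6610, -0.0950)
step 15: x0=(1.2339, 1.7165) x1=(-1.4313, 0.9984) x2=(-1.1699, -1.5991) x3=(-1.6676, -0.0771)
step 16: x0=(1.2090, 1.7341) x1=(-1.4498, 1.0084) x2=(-1.1490, -1.5759) x3=(-1.6739, -0.0585)
step 17: x0=(1.1838, 1.7515) x1=(-1.4683, 1.0174) x2=(-1.1283, -1.5520) x3=(-1.6798, -0.0392)
step 18: x0=(1.1584, 1.7689) x1=(-1.4868, 1.0254) x2=(-1.1077, -1.5275) x3=(-1.6854, -0.0191)
step 19: x0=(1.1327, 1.7861) x1=(-1.5054, 1.0323) x2=(-1.0872, -1.5024) x3=(-1.6906, 0.0017)
step 20: x0=(1.1069, 1.8032) x1=(-1.5239, 1.0383) x2=(-1.0668, -1.4767) x3=(-1.6954, 0.0233)
step 21: x0=(1.0807, 1.8201) x1=(-1.5424, 1.0431) x2=(-1.0466, -1.4503) x3=(-1.6999, 0.0457)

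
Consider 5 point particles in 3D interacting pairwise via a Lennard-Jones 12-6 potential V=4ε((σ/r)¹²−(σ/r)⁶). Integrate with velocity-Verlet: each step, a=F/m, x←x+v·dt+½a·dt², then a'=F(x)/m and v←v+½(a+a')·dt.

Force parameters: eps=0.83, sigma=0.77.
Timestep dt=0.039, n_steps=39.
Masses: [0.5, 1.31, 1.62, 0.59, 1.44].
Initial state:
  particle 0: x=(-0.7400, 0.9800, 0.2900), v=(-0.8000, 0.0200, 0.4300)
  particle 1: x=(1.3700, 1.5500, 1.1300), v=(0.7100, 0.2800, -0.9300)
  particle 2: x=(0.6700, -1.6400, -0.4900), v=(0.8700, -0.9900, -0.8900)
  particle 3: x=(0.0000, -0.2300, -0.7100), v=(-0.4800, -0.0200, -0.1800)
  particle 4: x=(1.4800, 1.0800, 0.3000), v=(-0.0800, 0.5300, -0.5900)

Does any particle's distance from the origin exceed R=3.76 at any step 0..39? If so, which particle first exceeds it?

step 0: x0=(-0.7400, 0.9800, 0.2900) x1=(1.3700, 1.5500, 1.1300) x2=(0.6700, -1.6400, -0.4900) x3=(0.0000, -0.2300, -0.7100) x4=(1.4800, 1.0800, 0.3000)
step 1: x0=(-0.7711, 0.9807, 0.3067) x1=(1.3979, 1.5602, 1.0924) x2=(0.7039, -1.6785, -0.5247) x3=(-0.0187, -0.2309, -0.7169) x4=(1.4767, 1.1013, 0.2782)
step 2: x0=(-0.8020, 0.9812, 0.3233) x1=(1.4259, 1.5689, 1.0523) x2=(0.7377, -1.7170, -0.5595) x3=(-0.0372, -0.2319, -0.7236) x4=(1.4732, 1.1240, 0.2586)
step 3: x0=(-0.8328, 0.9816, 0.3397) x1=(1.4542, 1.5764, 1.0100) x2=(0.7715, -1.7553, -0.5942) x3=(-0.0557, -0.2330, -0.7302) x4=(1.4695, 1.1477, 0.2411)
step 4: x0=(-0.8634, 0.9819, 0.3560) x1=(1.4824, 1.5834, 0.9666) x2=(0.8053, -1.7936, -0.6289) x3=(-0.0742, -0.2342, -0.7367) x4=(1.4658, 1.1719, 0.2245)
step 5: x0=(-0.8939, 0.9820, 0.3722) x1=(1.5106, 1.5911, 0.9248) x2=(0.8390, -1.8318, -0.6637) x3=(-0.0926, -0.2353, -0.7430) x4=(1.4620, 1.1954, 0.2065)
step 6: x0=(-0.9243, 0.9820, 0.3883) x1=(1.5393, 1.6021, 0.8888) x2=(0.8727, -1.8699, -0.6985) x3=(-0.1109, -0.2365, -0.7492) x4=(1.4578, 1.2159, 0.1831)
step 7: x0=(-0.9545, 0.9819, 0.4043) x1=(1.5690, 1.6182, 0.8621) x2=(0.9064, -1.9080, -0.7332) x3=(-0.1293, -0.2377, -0.7553) x4=(1.4527, 1.2318, 0.1514)
step 8: x0=(-0.9846, 0.9817, 0.4202) x1=(1.5998, 1.6380, 0.8422) x2=(0.9401, -1.9461, -0.7680) x3=(-0.1476, -0.2388, -0.7613) x4=(1.4465, 1.2443, 0.1134)
step 9: x0=(-1.0147, 0.9814, 0.4361) x1=(1.6311, 1.6590, 0.8246) x2=(0.9737, -1.9842, -0.8027) x3=(-0.1660, -0.2399, -0.7672) x4=(1.4399, 1.2557, 0.0733)
step 10: x0=(-1.0446, 0.9811, 0.4518) x1=(1.6622, 1.6796, 0.8064) x2=(1.0073, -2.0222, -0.8375) x3=(-0.1843, -0.2410, -0.7730) x4=(1.4334, 1.2674, 0.0339)
step 11: x0=(-1.0745, 0.9807, 0.4674) x1=(1.6927, 1.6992, 0.7861) x2=(1.0409, -2.0602, -0.8722) x3=(-0.2026, -0.2420, -0.7788) x4=(1.4274, 1.2800, -0.0038)
step 12: x0=(-1.1043, 0.9802, 0.4830) x1=(1.7224, 1.7175, 0.7634) x2=(1.0746, -2.0983, -0.9070) x3=(-0.2209, -0.2430, -0.7844) x4=(1.4222, 1.2938, -0.0392)
step 13: x0=(-1.1340, 0.9796, 0.4985) x1=(1.7511, 1.7345, 0.7382) x2=(1.1082, -2.1363, -0.9417) x3=(-0.2393, -0.2439, -0.7901) x4=(1.4178, 1.3089, -0.0724)
step 14: x0=(-1.1636, 0.9790, 0.5139) x1=(1.7789, 1.7501, 0.7105) x2=(1.1418, -2.1743, -0.9765) x3=(-0.2576, -0.2448, -0.7956) x4=(1.4143, 1.3250, -0.1033)
step 15: x0=(-1.1932, 0.9783, 0.5293) x1=(1.8055, 1.7646, 0.6805) x2=(1.1754, -2.2122, -1.0112) x3=(-0.2759, -0.2456, -0.8011) x4=(1.4118, 1.3424, -0.1321)
step 16: x0=(-1.2227, 0.9776, 0.5446) x1=(1.8311, 1.7778, 0.6481) x2=(1.2089, -2.2502, -1.0460) x3=(-0.2943, -0.2464, -0.8065) x4=(1.4103, 1.3608, -0.1587)
step 17: x0=(-1.2522, 0.9768, 0.5598) x1=(1.8554, 1.7898, 0.6135) x2=(1.2425, -2.2882, -1.0807) x3=(-0.3126, -0.2472, -0.8119) x4=(1.4098, 1.3802, -0.1833)
step 18: x0=(-1.2817, 0.9759, 0.5750) x1=(1.8785, 1.8007, 0.5766) x2=(1.2761, -2.3262, -1.1154) x3=(-0.3310, -0.2478, -0.8173) x4=(1.4105, 1.4007, -0.2059)
step 19: x0=(-1.3110, 0.9751, 0.5901) x1=(1.9003, 1.8105, 0.5375) x2=(1.3097, -2.3641, -1.1502) x3=(-0.3493, -0.2485, -0.8225) x4=(1.4124, 1.4222, -0.2264)
step 20: x0=(-1.3404, 0.9742, 0.6052) x1=(1.9206, 1.8191, 0.4961) x2=(1.3433, -2.4021, -1.1849) x3=(-0.3677, -0.2491, -0.8278) x4=(1.4155, 1.4448, -0.2449)
step 21: x0=(-1.3697, 0.9732, 0.6203) x1=(1.9394, 1.8265, 0.4525) x2=(1.3769, -2.4400, -1.2197) x3=(-0.3860, -0.2497, -0.8330) x4=(1.4201, 1.4684, -0.2613)
step 22: x0=(-1.3990, 0.9723, 0.6353) x1=(1.9565, 1.8329, 0.4066) x2=(1.4104, -2.4780, -1.2544) x3=(-0.4044, -0.2502, -0.8382) x4=(1.4262, 1.4930, -0.2757)
step 23: x0=(-1.4282, 0.9713, 0.6502) x1=(1.9720, 1.8382, 0.3586) x2=(1.4440, -2.5159, -1.2892) x3=(-0.4228, -0.2508, -0.8433) x4=(1.4337, 1.5186, -0.2882)
step 24: x0=(-1.4574, 0.9702, 0.6651) x1=(1.9863, 1.8427, 0.3091) x2=(1.4776, -2.5539, -1.3239) x3=(-0.4412, -0.2512, -0.8484) x4=(1.4424, 1.5448, -0.2992)
step 25: x0=(-1.4866, 0.9692, 0.6800) x1=(2.0002, 1.8471, 0.2593) x2=(1.5111, -2.5918, -1.3587) x3=(-0.4596, -0.2517, -0.8534) x4=(1.4514, 1.5712, -0.3100)
step 26: x0=(-1.5157, 0.9681, 0.6949) x1=(2.0165, 1.8526, 0.2119) x2=(1.5447, -2.6298, -1.3934) x3=(-0.4780, -0.2521, -0.8585) x4=(1.4582, 1.5965, -0.3230)
step 27: x0=(-1.5448, 0.9670, 0.7097) x1=(2.0387, 1.8608, 0.1701) x2=(1.5783, -2.6677, -1.4281) x3=(-0.4964, -0.2525, -0.8635) x4=(1.4597, 1.6194, -0.3411)
step 28: x0=(-1.5739, 0.9658, 0.7245) x1=(2.0682, 1.8721, 0.1349) x2=(1.6118, -2.7057, -1.4629) x3=(-0.5149, -0.2529, -0.8685) x4=(1.4544, 1.6395, -0.3652)
step 29: x0=(-1.6030, 0.9647, 0.7392) x1=(2.1021, 1.8851, 0.1032) x2=(1.6454, -2.7436, -1.4976) x3=(-0.5333, -0.2532, -0.8734) x4=(1.4452, 1.6580, -0.3925)
step 30: x0=(-1.6321, 0.9635, 0.7539) x1=(2.1369, 1.8984, 0.0722) x2=(1.6790, -2.7816, -1.5324) x3=(-0.5517, -0.2535, -0.8783) x4=(1.4351, 1.6763, -0.4204)
step 31: x0=(-1.6611, 0.9623, 0.7686) x1=(2.1705, 1.9113, 0.0403) x2=(1.7126, -2.8195, -1.5671) x3=(-0.5702, -0.2539, -0.8832) x4=(1.4262, 1.6949, -0.4475)
step 32: x0=(-1.6901, 0.9611, 0.7833) x1=(2.2019, 1.9236, 0.0070) x2=(1.7461, -2.8575, -1.6018) x3=(-0.5886, -0.2541, -0.8881) x4=(1.4192, 1.7141, -0.4733)
step 33: x0=(-1.7191, 0.9599, 0.7979) x1=(2.2309, 1.9352, -0.0278) x2=(1.7797, -2.8954, -1.6366) x3=(-0.6071, -0.2544, -0.8930) x4=(1.4145, 1.7338, -0.4978)
step 34: x0=(-1.7481, 0.9586, 0.8126) x1=(2.2574, 1.9462, -0.0640) x2=(1.8132, -2.9333, -1.6713) x3=(-0.6255, -0.2546, -0.8978) x4=(1.4120, 1.7542, -0.5209)
step 35: x0=(-1.7770, 0.9574, 0.8272) x1=(2.2813, 1.9566, -0.1016) x2=(1.8468, -2.9713, -1.7061) x3=(-0.6440, -0.2549, -0.9027) x4=(1.4119, 1.7751, -0.5428)
step 36: x0=(-1.8060, 0.9561, 0.8417) x1=(2.3027, 1.9665, -0.1405) x2=(1.8804, -3.0092, -1.7408) x3=(-0.6625, -0.2551, -0.9075) x4=(1.4140, 1.7964, -0.5636)
step 37: x0=(-1.8349, 0.9548, 0.8563) x1=(2.3215, 1.9759, -0.1806) x2=(1.9139, -3.0472, -1.7755) x3=(-0.6810, -0.2553, -0.9122) x4=(1.4184, 1.8182, -0.5832)
step 38: x0=(-1.8638, 0.9535, 0.8708) x1=(2.3379, 1.9848, -0.2218) x2=(1.9475, -3.0851, -1.8103) x3=(-0.6994, -0.2555, -0.9170) x4=(1.4251, 1.8403, -0.6019)
step 39: x0=(-1.8927, 0.9522, 0.8854) x1=(2.3517, 1.9934, -0.2641) x2=(1.9811, -3.1231, -1.8450) x3=(-0.7179, -0.2556, -0.9218) x4=(1.4342, 1.8629, -0.6195)

yes, particle 2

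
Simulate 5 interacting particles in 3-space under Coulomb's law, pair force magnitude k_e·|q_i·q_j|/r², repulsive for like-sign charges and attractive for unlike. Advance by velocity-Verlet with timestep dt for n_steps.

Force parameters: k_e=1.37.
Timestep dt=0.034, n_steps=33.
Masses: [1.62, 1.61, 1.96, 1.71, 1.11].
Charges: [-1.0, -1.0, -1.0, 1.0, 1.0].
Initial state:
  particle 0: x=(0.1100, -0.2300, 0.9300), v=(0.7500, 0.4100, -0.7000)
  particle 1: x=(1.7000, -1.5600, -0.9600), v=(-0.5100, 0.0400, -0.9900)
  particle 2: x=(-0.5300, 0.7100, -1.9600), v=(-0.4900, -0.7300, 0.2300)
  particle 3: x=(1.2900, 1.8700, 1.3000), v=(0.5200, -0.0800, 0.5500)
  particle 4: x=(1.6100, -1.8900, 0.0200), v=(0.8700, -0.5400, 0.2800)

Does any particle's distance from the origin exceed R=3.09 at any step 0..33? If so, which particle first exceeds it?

step 0: x0=(0.1100, -0.2300, 0.9300) x1=(1.7000, -1.5600, -0.9600) x2=(-0.5300, 0.7100, -1.9600) x3=(1.2900, 1.8700, 1.3000) x4=(1.6100, -1.8900, 0.0200)
step 1: x0=(0.1356, -0.2160, 0.9063) x1=(1.6827, -1.5588, -0.9932) x2=(-0.5467, 0.6852, -1.9522) x3=(1.3076, 1.8672, 1.3187) x4=(1.6395, -1.9081, 0.0289)
step 2: x0=(0.1613, -0.2020, 0.8827) x1=(1.6655, -1.5580, -1.0257) x2=(-0.5633, 0.6605, -1.9444) x3=(1.3252, 1.8643, 1.3372) x4=(1.6689, -1.9256, 0.0367)
step 3: x0=(0.1871, -0.1879, 0.8593) x1=(1.6484, -1.5575, -1.0575) x2=(-0.5800, 0.6358, -1.9367) x3=(1.3426, 1.8612, 1.3557) x4=(1.6981, -1.9426, 0.0434)
step 4: x0=(0.2131, -0.1738, 0.8360) x1=(1.6314, -1.5573, -1.0886) x2=(-0.5968, 0.6112, -1.9290) x3=(1.3599, 1.8580, 1.3741) x4=(1.7271, -1.9592, 0.0491)
step 5: x0=(0.2392, -0.1596, 0.8129) x1=(1.6147, -1.5574, -1.1191) x2=(-0.6135, 0.5866, -1.9213) x3=(1.3771, 1.8546, 1.3924) x4=(1.7558, -1.9752, 0.0539)
step 6: x0=(0.2655, -0.1453, 0.7901) x1=(1.5981, -1.5579, -1.1491) x2=(-0.6303, 0.5621, -1.9137) x3=(1.3942, 1.8511, 1.4106) x4=(1.7842, -1.9908, 0.0578)
step 7: x0=(0.2919, -0.1309, 0.7674) x1=(1.5818, -1.5586, -1.1785) x2=(-0.6471, 0.5377, -1.9061) x3=(1.4112, 1.8474, 1.4287) x4=(1.8123, -2.0060, 0.0610)
step 8: x0=(0.3185, -0.1165, 0.7449) x1=(1.5656, -1.5595, -1.2075) x2=(-0.6639, 0.5133, -1.8986) x3=(1.4281, 1.8437, 1.4467) x4=(1.8401, -2.0208, 0.0634)
step 9: x0=(0.3452, -0.1020, 0.7226) x1=(1.5498, -1.5608, -1.2361) x2=(-0.6808, 0.4890, -1.8911) x3=(1.4448, 1.8397, 1.4646) x4=(1.8676, -2.0352, 0.0651)
step 10: x0=(0.3721, -0.0875, 0.7005) x1=(1.5341, -1.5623, -1.2642) x2=(-0.6977, 0.4647, -1.8836) x3=(1.4615, 1.8356, 1.4823) x4=(1.8947, -2.0492, 0.0662)
step 11: x0=(0.3992, -0.0728, 0.6787) x1=(1.5187, -1.5641, -1.2920) x2=(-0.7147, 0.4405, -1.8762) x3=(1.4781, 1.8314, 1.5000) x4=(1.9215, -2.0628, 0.0666)
step 12: x0=(0.4264, -0.0581, 0.6571) x1=(1.5036, -1.5661, -1.3194) x2=(-0.7317, 0.4164, -1.8689) x3=(1.4945, 1.8270, 1.5176) x4=(1.9479, -2.0761, 0.0665)
step 13: x0=(0.4537, -0.0433, 0.6358) x1=(1.4887, -1.5683, -1.3465) x2=(-0.7488, 0.3923, -1.8616) x3=(1.5108, 1.8225, 1.5350) x4=(1.9740, -2.0891, 0.0657)
step 14: x0=(0.4813, -0.0283, 0.6147) x1=(1.4740, -1.5708, -1.3733) x2=(-0.7659, 0.3683, -1.8543) x3=(1.5271, 1.8179, 1.5523) x4=(1.9998, -2.1017, 0.0645)
step 15: x0=(0.5090, -0.0133, 0.5938) x1=(1.4596, -1.5736, -1.3998) x2=(-0.7831, 0.3443, -1.8471) x3=(1.5432, 1.8131, 1.5696) x4=(2.0252, -2.1140, 0.0627)
step 16: x0=(0.5369, 0.0017, 0.5732) x1=(1.4455, -1.5765, -1.4261) x2=(-0.8004, 0.3204, -1.8400) x3=(1.5592, 1.8082, 1.5866) x4=(2.0503, -2.1260, 0.0605)
step 17: x0=(0.5649, 0.0169, 0.5529) x1=(1.4316, -1.5797, -1.4521) x2=(-0.8177, 0.2966, -1.8329) x3=(1.5751, 1.8031, 1.6036) x4=(2.0750, -2.1377, 0.0578)
step 18: x0=(0.5932, 0.0322, 0.5328) x1=(1.4179, -1.5831, -1.4778) x2=(-0.8351, 0.2728, -1.8259) x3=(1.5909, 1.7979, 1.6204) x4=(2.0994, -2.1492, 0.0547)
step 19: x0=(0.6216, 0.0476, 0.5130) x1=(1.4046, -1.5867, -1.5034) x2=(-0.8525, 0.2490, -1.8189) x3=(1.6066, 1.7925, 1.6371) x4=(2.1235, -2.1603, 0.0511)
step 20: x0=(0.6502, 0.0631, 0.4935) x1=(1.3914, -1.5905, -1.5287) x2=(-0.8701, 0.2254, -1.8119) x3=(1.6221, 1.7871, 1.6537) x4=(2.1473, -2.1712, 0.0472)
step 21: x0=(0.6790, 0.0787, 0.4743) x1=(1.3785, -1.5946, -1.5539) x2=(-0.8877, 0.2018, -1.8050) x3=(1.6376, 1.7815, 1.6702) x4=(2.1707, -2.1818, 0.0428)
step 22: x0=(0.7080, 0.0944, 0.4553) x1=(1.3659, -1.5988, -1.5788) x2=(-0.9054, 0.1782, -1.7982) x3=(1.6530, 1.7757, 1.6865) x4=(2.1938, -2.1922, 0.0381)
step 23: x0=(0.7371, 0.1102, 0.4366) x1=(1.3535, -1.6033, -1.6036) x2=(-0.9232, 0.1547, -1.7914) x3=(1.6682, 1.7699, 1.7026) x4=(2.2166, -2.2023, 0.0330)
step 24: x0=(0.7665, 0.1262, 0.4182) x1=(1.3413, -1.6080, -1.6283) x2=(-0.9410, 0.1312, -1.7846) x3=(1.6834, 1.7639, 1.7187) x4=(2.2391, -2.2121, 0.0275)
step 25: x0=(0.7960, 0.1422, 0.4001) x1=(1.3294, -1.6128, -1.6528) x2=(-0.9590, 0.1078, -1.7779) x3=(1.6984, 1.7577, 1.7345) x4=(2.2613, -2.2218, 0.0218)
step 26: x0=(0.8258, 0.1583, 0.3823) x1=(1.3177, -1.6179, -1.6771) x2=(-0.9770, 0.0844, -1.7712) x3=(1.7133, 1.7515, 1.7503) x4=(2.2831, -2.2312, 0.0156)
step 27: x0=(0.8557, 0.1746, 0.3647) x1=(1.3063, -1.6231, -1.7014) x2=(-0.9952, 0.0611, -1.7646) x3=(1.7282, 1.7451, 1.7659) x4=(2.3047, -2.2403, 0.0092)
step 28: x0=(0.8858, 0.1910, 0.3475) x1=(1.2950, -1.6286, -1.7255) x2=(-1.0134, 0.0378, -1.7580) x3=(1.7429, 1.7386, 1.7813) x4=(2.3260, -2.2493, 0.0025)
step 29: x0=(0.9161, 0.2075, 0.3305) x1=(1.2841, -1.6342, -1.7494) x2=(-1.0317, 0.0146, -1.7514) x3=(1.7575, 1.7320, 1.7966) x4=(2.3470, -2.2580, -0.0046)
step 30: x0=(0.9466, 0.2241, 0.3139) x1=(1.2733, -1.6401, -1.7733) x2=(-1.0502, -0.0086, -1.7449) x3=(1.7721, 1.7253, 1.8117) x4=(2.3677, -2.2666, -0.0119)
step 31: x0=(0.9773, 0.2408, 0.2975) x1=(1.2628, -1.6461, -1.7970) x2=(-1.0687, -0.0317, -1.7384) x3=(1.7865, 1.7185, 1.8267) x4=(2.3881, -2.2749, -0.0196)
step 32: x0=(1.0082, 0.2576, 0.2814) x1=(1.2524, -1.6523, -1.8207) x2=(-1.0873, -0.0548, -1.7319) x3=(1.8009, 1.7115, 1.8415) x4=(2.4082, -2.2830, -0.0275)
step 33: x0=(1.0393, 0.2746, 0.2656) x1=(1.2423, -1.6586, -1.8443) x2=(-1.1061, -0.0779, -1.7254) x3=(1.8151, 1.7044, 1.8562) x4=(2.4281, -2.2909, -0.0356)

yes, particle 4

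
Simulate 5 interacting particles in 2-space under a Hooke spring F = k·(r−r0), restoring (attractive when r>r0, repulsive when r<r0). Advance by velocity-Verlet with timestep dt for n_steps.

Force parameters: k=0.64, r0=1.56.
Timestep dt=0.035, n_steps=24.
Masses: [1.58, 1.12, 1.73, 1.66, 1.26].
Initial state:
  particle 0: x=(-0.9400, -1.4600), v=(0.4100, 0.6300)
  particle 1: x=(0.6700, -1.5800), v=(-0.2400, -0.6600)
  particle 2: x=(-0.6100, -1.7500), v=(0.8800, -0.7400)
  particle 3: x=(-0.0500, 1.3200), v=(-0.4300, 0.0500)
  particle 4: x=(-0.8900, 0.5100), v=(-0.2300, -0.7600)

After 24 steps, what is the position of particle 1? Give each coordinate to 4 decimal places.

(0.3995, -1.6732)

step 0: x0=(-0.9400, -1.4600) x1=(0.6700, -1.5800) x2=(-0.6100, -1.7500) x3=(-0.0500, 1.3200) x4=(-0.8900, 0.5100)
step 1: x0=(-0.9257, -1.4373) x1=(0.6613, -1.6023) x2=(-0.5790, -1.7756) x3=(-0.0651, 1.3208) x4=(-0.8979, 0.4827)
step 2: x0=(-0.9116, -1.4135) x1=(0.6522, -1.6230) x2=(-0.5478, -1.8005) x3=(-0.0801, 1.3198) x4=(-0.9056, 0.4541)
step 3: x0=(-0.8977, -1.3885) x1=(0.6426, -1.6421) x2=(-0.5163, -1.8247) x3=(-0.0952, 1.3168) x4=(-0.9129, 0.4241)
step 4: x0=(-0.8839, -1.3625) x1=(0.6325, -1.6596) x2=(-0.4847, -1.8482) x3=(-0.1103, 1.3120) x4=(-0.9199, 0.3929)
step 5: x0=(-0.8702, -1.3354) x1=(0.6221, -1.6754) x2=(-0.4529, -1.8711) x3=(-0.1254, 1.3053) x4=(-0.9266, 0.3604)
step 6: x0=(-0.8567, -1.3073) x1=(0.6114, -1.6896) x2=(-0.4211, -1.8932) x3=(-0.1404, 1.2967) x4=(-0.9329, 0.3268)
step 7: x0=(-0.8433, -1.2783) x1=(0.6003, -1.7021) x2=(-0.3894, -1.9146) x3=(-0.1553, 1.2862) x4=(-0.9389, 0.2920)
step 8: x0=(-0.8300, -1.2484) x1=(0.5890, -1.7130) x2=(-0.3577, -1.9353) x3=(-0.1702, 1.2739) x4=(-0.9446, 0.2562)
step 9: x0=(-0.8168, -1.2178) x1=(0.5775, -1.7223) x2=(-0.3261, -1.9553) x3=(-0.1850, 1.2597) x4=(-0.9498, 0.2194)
step 10: x0=(-0.8036, -1.1864) x1=(0.5658, -1.7300) x2=(-0.2946, -1.9746) x3=(-0.1997, 1.2437) x4=(-0.9547, 0.1817)
step 11: x0=(-0.7906, -1.1544) x1=(0.5539, -1.7360) x2=(-0.2634, -1.9931) x3=(-0.2143, 1.2259) x4=(-0.9593, 0.1431)
step 12: x0=(-0.7777, -1.1219) x1=(0.5420, -1.7405) x2=(-0.2324, -2.0109) x3=(-0.2287, 1.2063) x4=(-0.9635, 0.1038)
step 13: x0=(-0.7648, -1.0888) x1=(0.5299, -1.7433) x2=(-0.2017, -2.0279) x3=(-0.2430, 1.1849) x4=(-0.9673, 0.0637)
step 14: x0=(-0.7519, -1.0554) x1=(0.5178, -1.7446) x2=(-0.1714, -2.0443) x3=(-0.2571, 1.1619) x4=(-0.9708, 0.0229)
step 15: x0=(-0.7391, -1.0216) x1=(0.5058, -1.7443) x2=(-0.1414, -2.0599) x3=(-0.2711, 1.1371) x4=(-0.9740, -0.0184)
step 16: x0=(-0.7263, -0.9876) x1=(0.4937, -1.7425) x2=(-0.1118, -2.0748) x3=(-0.2848, 1.1107) x4=(-0.9769, -0.0602)
step 17: x0=(-0.7135, -0.9534) x1=(0.4817, -1.7391) x2=(-0.0827, -2.0890) x3=(-0.2984, 1.0827) x4=(-0.9795, -0.1024)
step 18: x0=(-0.7006, -0.9191) x1=(0.4697, -1.7342) x2=(-0.0539, -2.1025) x3=(-0.3117, 1.0532) x4=(-0.9818, -0.1450)
step 19: x0=(-0.6877, -0.8849) x1=(0.4578, -1.7277) x2=(-0.0257, -2.1154) x3=(-0.3248, 1.0222) x4=(-0.9840, -0.1879)
step 20: x0=(-0.6747, -0.8507) x1=(0.4460, -1.7197) x2=(0.0020, -2.1277) x3=(-0.3377, 0.9897) x4=(-0.9860, -0.2310)
step 21: x0=(-0.6616, -0.8166) x1=(0.4342, -1.7103) x2=(0.0293, -2.1394) x3=(-0.3503, 0.9559) x4=(-0.9880, -0.2742)
step 22: x0=(-0.6483, -0.7827) x1=(0.4226, -1.6994) x2=(0.0560, -2.1505) x3=(-0.3626, 0.9207) x4=(-0.9899, -0.3176)
step 23: x0=(-0.6347, -0.7491) x1=(0.4110, -1.6870) x2=(0.0823, -2.1610) x3=(-0.3746, 0.8843) x4=(-0.9919, -0.3610)
step 24: x0=(-0.6208, -0.7158) x1=(0.3995, -1.6732) x2=(0.1081, -2.1710) x3=(-0.3864, 0.8467) x4=(-0.9940, -0.4045)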